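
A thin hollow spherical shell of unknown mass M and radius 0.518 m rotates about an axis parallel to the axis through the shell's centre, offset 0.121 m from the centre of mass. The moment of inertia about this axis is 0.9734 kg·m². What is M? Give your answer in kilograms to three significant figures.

5.03

I = I_cm + Md² = (2/3)MR² + Md² = M·[0.666667·(0.518)² + (0.121)²] = M·0.19352.
So M = 0.9734 / 0.19352 = 5.0299 kg.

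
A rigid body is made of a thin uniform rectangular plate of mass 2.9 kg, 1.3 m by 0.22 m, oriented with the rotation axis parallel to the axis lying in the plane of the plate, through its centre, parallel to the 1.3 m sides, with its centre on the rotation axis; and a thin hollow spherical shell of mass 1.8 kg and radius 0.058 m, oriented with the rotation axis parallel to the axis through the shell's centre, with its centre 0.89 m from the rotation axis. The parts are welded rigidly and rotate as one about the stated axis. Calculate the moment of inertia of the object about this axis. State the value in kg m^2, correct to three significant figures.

Rectangular plate: I_cm = (1/12)Mb² = (1/12)(2.9)(0.22)² = 0.011697 kg m^2; axis through the centre, so I = 0.011697 kg m^2.
Spherical shell: I_cm = (2/3)MR² = (2/3)(1.8)(0.058)² = 0.0040368 kg m^2; centre at d = 0.89 m, so I = I_cm + Md² gives I = 0.0040368 + (1.8)(0.89)² = 1.4298 kg m^2.
Total I = 0.011697 + 1.4298 = 1.4415 kg m^2.

1.44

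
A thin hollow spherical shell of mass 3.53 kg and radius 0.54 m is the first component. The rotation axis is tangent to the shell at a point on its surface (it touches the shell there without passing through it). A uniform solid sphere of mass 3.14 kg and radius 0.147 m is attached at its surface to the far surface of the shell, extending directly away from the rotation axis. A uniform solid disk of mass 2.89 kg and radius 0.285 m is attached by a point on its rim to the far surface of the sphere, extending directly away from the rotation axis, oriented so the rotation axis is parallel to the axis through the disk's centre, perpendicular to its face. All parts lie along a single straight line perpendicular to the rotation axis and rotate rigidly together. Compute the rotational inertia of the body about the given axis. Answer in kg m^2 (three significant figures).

14.5

Spherical shell: I_cm = (2/3)MR² = (2/3)(3.53)(0.54)² = 0.68623 kg m^2; centre at d = 0.54 m, so the parallel axis theorem gives I = 0.68623 + (3.53)(0.54)² = 1.7156 kg m^2.
Solid sphere: I_cm = (2/5)MR² = (2/5)(3.14)(0.147)² = 0.027141 kg m^2; centre at d = 0.54 + 0.54 + 0.147 = 1.227 m, so the parallel axis theorem gives I = 0.027141 + (3.14)(1.227)² = 4.7545 kg m^2.
Solid disk: I_cm = (1/2)MR² = (1/2)(2.89)(0.285)² = 0.11737 kg m^2; centre at d = 0.54 + 0.54 + 0.147 + 0.147 + 0.285 = 1.659 m, so the parallel axis theorem gives I = 0.11737 + (2.89)(1.659)² = 8.0715 kg m^2.
Total I = 1.7156 + 4.7545 + 8.0715 = 14.542 kg m^2.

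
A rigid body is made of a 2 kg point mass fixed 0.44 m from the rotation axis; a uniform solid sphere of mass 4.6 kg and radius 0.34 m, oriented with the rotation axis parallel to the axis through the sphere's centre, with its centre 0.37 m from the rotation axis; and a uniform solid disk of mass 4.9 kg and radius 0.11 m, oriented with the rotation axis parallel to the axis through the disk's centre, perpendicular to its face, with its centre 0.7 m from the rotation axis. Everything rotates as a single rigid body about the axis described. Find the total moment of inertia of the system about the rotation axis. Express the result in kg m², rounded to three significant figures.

3.66

Point mass: I_cm = 0; centre at d = 0.44 m, so the parallel axis theorem gives I = 0 + (2)(0.44)² = 0.3872 kg m².
Solid sphere: I_cm = (2/5)MR² = (2/5)(4.6)(0.34)² = 0.2127 kg m²; centre at d = 0.37 m, so the parallel axis theorem gives I = 0.2127 + (4.6)(0.37)² = 0.84244 kg m².
Solid disk: I_cm = (1/2)MR² = (1/2)(4.9)(0.11)² = 0.029645 kg m²; centre at d = 0.7 m, so the parallel axis theorem gives I = 0.029645 + (4.9)(0.7)² = 2.4306 kg m².
Total I = 0.3872 + 0.84244 + 2.4306 = 3.6603 kg m².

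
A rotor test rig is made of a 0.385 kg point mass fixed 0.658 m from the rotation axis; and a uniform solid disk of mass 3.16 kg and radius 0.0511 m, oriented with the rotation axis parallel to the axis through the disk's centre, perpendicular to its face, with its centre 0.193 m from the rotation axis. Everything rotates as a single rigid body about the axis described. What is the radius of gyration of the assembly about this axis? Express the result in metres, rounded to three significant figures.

0.285

Point mass: I_cm = 0; centre at d = 0.658 m, so I = I_cm + Md² gives I = 0 + (0.385)(0.658)² = 0.16669 kg m².
Solid disk: I_cm = (1/2)MR² = (1/2)(3.16)(0.0511)² = 0.0041257 kg m²; centre at d = 0.193 m, so I = I_cm + Md² gives I = 0.0041257 + (3.16)(0.193)² = 0.12183 kg m².
Total I = 0.28852 kg m²; total mass M = 3.545 kg.
k = √(I/M) = √(0.28852/3.545) = 0.28529 m.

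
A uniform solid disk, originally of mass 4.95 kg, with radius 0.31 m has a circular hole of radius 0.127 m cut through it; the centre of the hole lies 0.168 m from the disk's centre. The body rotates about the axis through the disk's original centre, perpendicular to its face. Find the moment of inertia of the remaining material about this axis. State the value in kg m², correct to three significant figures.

Unpierced body about its centre: I₀ = (1/2)MR² = (1/2)(4.95)(0.31)² = 0.23785 kg m².
The removed disk has mass m = M·(r/R)² = (4.95)(0.127/0.31)² = 0.83079 kg (same uniform areal density).
Its moment of inertia about the rotation axis (parallel-axis theorem): I_hole = (1/2)mr² + md² = (1/2)(0.83079)(0.127)² + (0.83079)(0.168)² = 0.030148 kg m².
Treating the hole as negative mass, I = I₀ − I_hole = 0.23785 − 0.030148 = 0.2077 kg m².

0.208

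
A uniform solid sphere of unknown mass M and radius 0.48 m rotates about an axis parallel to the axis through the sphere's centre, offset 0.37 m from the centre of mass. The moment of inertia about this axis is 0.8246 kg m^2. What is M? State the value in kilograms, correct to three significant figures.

I = I_cm + Md² = (2/5)MR² + Md² = M·[0.4·(0.48)² + (0.37)²] = M·0.22906.
So M = 0.8246 / 0.22906 = 3.5999 kg.

3.60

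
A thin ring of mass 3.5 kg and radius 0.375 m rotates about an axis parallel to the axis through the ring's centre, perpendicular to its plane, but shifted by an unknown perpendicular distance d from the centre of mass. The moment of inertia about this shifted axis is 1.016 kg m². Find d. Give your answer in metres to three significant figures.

About the centre-of-mass axis, I_cm = MR² = (3.5)(0.375)² = 0.49219 kg m².
Parallel axis theorem: I = I_cm + Md², so Md² = 1.016 − 0.49219 = 0.52381 kg m².
d = √(0.52381 / 3.5) = 0.38686 m.

0.387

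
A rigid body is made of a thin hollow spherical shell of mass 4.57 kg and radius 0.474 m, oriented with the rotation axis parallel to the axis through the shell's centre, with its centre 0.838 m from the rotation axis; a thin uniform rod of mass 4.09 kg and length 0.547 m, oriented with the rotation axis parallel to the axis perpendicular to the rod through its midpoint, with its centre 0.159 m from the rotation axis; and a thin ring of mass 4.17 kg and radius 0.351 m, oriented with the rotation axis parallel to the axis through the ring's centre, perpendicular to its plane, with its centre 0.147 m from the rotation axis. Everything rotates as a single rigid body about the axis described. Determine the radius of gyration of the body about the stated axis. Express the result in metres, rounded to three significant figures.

0.605

Spherical shell: I_cm = (2/3)MR² = (2/3)(4.57)(0.474)² = 0.68451 kg·m²; centre at d = 0.838 m, so the parallel axis theorem gives I = 0.68451 + (4.57)(0.838)² = 3.8938 kg·m².
Thin rod: I_cm = (1/12)ML² = (1/12)(4.09)(0.547)² = 0.10198 kg·m²; centre at d = 0.159 m, so the parallel axis theorem gives I = 0.10198 + (4.09)(0.159)² = 0.20538 kg·m².
Thin ring: I_cm = MR² = (4.17)(0.351)² = 0.51375 kg·m²; centre at d = 0.147 m, so the parallel axis theorem gives I = 0.51375 + (4.17)(0.147)² = 0.60386 kg·m².
Total I = 4.703 kg·m²; total mass M = 12.83 kg.
k = √(I/M) = √(4.703/12.83) = 0.60544 m.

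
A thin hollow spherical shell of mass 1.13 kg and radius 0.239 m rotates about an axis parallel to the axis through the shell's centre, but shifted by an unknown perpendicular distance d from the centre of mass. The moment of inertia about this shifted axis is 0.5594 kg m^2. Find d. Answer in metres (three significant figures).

0.676

About the centre-of-mass axis, I_cm = (2/3)MR² = (2/3)(1.13)(0.239)² = 0.043031 kg m^2.
Parallel axis theorem: I = I_cm + Md², so Md² = 0.5594 − 0.043031 = 0.51637 kg m^2.
d = √(0.51637 / 1.13) = 0.67599 m.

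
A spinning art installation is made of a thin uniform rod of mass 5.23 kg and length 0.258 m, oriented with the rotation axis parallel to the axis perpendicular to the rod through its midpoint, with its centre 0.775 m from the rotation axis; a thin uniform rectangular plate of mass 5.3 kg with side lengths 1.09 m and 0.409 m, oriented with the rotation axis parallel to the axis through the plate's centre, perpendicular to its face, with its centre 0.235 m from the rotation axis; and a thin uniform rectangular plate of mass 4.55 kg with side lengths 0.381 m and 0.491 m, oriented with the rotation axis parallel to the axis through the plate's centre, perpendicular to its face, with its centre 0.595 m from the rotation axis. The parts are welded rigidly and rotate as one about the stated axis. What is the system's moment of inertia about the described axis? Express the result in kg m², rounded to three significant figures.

Thin rod: I_cm = (1/12)ML² = (1/12)(5.23)(0.258)² = 0.029011 kg m²; centre at d = 0.775 m, so the parallel axis theorem gives I = 0.029011 + (5.23)(0.775)² = 3.1703 kg m².
Rectangular plate: I_cm = (1/12)M(a²+b²) = (1/12)(5.3)[(1.09)² + (0.409)²] = 0.59863 kg m²; centre at d = 0.235 m, so the parallel axis theorem gives I = 0.59863 + (5.3)(0.235)² = 0.89132 kg m².
Rectangular plate: I_cm = (1/12)M(a²+b²) = (1/12)(4.55)[(0.381)² + (0.491)²] = 0.14645 kg m²; centre at d = 0.595 m, so the parallel axis theorem gives I = 0.14645 + (4.55)(0.595)² = 1.7573 kg m².
Total I = 3.1703 + 0.89132 + 1.7573 = 5.8189 kg m².

5.82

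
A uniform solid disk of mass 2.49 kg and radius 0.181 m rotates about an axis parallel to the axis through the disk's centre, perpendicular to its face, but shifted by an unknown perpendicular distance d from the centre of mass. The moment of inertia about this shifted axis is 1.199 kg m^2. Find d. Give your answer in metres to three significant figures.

0.682

About the centre-of-mass axis, I_cm = (1/2)MR² = (1/2)(2.49)(0.181)² = 0.040787 kg m^2.
Parallel axis theorem: I = I_cm + Md², so Md² = 1.199 − 0.040787 = 1.1582 kg m^2.
d = √(1.1582 / 2.49) = 0.68202 m.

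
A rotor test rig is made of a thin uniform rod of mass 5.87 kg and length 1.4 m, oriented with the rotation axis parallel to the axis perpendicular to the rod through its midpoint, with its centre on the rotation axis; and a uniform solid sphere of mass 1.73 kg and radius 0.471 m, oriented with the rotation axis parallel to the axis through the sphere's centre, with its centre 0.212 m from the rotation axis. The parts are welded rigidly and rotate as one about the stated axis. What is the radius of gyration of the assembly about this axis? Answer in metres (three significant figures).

Thin rod: I_cm = (1/12)ML² = (1/12)(5.87)(1.4)² = 0.95877 kg m²; axis through the centre, so I = 0.95877 kg m².
Solid sphere: I_cm = (2/5)MR² = (2/5)(1.73)(0.471)² = 0.15351 kg m²; centre at d = 0.212 m, so I = I_cm + Md² gives I = 0.15351 + (1.73)(0.212)² = 0.23127 kg m².
Total I = 1.19 kg m²; total mass M = 7.6 kg.
k = √(I/M) = √(1.19/7.6) = 0.39571 m.

0.396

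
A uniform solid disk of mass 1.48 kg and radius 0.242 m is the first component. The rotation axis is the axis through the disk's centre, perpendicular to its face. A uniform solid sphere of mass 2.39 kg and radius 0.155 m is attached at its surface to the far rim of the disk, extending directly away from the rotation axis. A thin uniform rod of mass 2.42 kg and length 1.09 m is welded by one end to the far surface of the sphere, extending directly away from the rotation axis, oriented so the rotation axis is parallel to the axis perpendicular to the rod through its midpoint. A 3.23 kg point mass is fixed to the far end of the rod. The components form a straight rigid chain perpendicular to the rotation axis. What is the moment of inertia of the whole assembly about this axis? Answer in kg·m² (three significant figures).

12.3

Solid disk: I_cm = (1/2)MR² = (1/2)(1.48)(0.242)² = 0.043337 kg·m²; axis through the centre, so I = 0.043337 kg·m².
Solid sphere: I_cm = (2/5)MR² = (2/5)(2.39)(0.155)² = 0.022968 kg·m²; centre at d = 0.242 + 0.155 = 0.397 m, so I = I_cm + Md² gives I = 0.022968 + (2.39)(0.397)² = 0.39965 kg·m².
Thin rod: I_cm = (1/12)ML² = (1/12)(2.42)(1.09)² = 0.2396 kg·m²; centre at d = 0.242 + 0.155 + 0.155 + 0.545 = 1.097 m, so I = I_cm + Md² gives I = 0.2396 + (2.42)(1.097)² = 3.1518 kg·m².
Point mass: I_cm = 0; centre at d = 0.242 + 0.155 + 0.155 + 0.545 + 0.545 = 1.642 m, so I = I_cm + Md² gives I = 0 + (3.23)(1.642)² = 8.7086 kg·m².
Total I = 0.043337 + 0.39965 + 3.1518 + 8.7086 = 12.303 kg·m².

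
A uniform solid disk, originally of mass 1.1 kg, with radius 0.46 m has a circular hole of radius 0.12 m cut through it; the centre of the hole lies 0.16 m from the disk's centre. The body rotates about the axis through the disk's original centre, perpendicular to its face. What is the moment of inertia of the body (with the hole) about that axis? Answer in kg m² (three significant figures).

0.114

Unpierced body about its centre: I₀ = (1/2)MR² = (1/2)(1.1)(0.46)² = 0.11638 kg m².
The removed disk has mass m = M·(r/R)² = (1.1)(0.12/0.46)² = 0.074858 kg (same uniform areal density).
Its moment of inertia about the rotation axis (parallel-axis theorem): I_hole = (1/2)mr² + md² = (1/2)(0.074858)(0.12)² + (0.074858)(0.16)² = 0.0024553 kg m².
Treating the hole as negative mass, I = I₀ − I_hole = 0.11638 − 0.0024553 = 0.11392 kg m².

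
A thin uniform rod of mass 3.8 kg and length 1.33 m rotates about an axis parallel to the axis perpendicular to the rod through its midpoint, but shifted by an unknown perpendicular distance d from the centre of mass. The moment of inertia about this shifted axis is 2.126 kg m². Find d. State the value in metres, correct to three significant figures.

0.642

About the centre-of-mass axis, I_cm = (1/12)ML² = (1/12)(3.8)(1.33)² = 0.56015 kg m².
Parallel axis theorem: I = I_cm + Md², so Md² = 2.126 − 0.56015 = 1.5658 kg m².
d = √(1.5658 / 3.8) = 0.64192 m.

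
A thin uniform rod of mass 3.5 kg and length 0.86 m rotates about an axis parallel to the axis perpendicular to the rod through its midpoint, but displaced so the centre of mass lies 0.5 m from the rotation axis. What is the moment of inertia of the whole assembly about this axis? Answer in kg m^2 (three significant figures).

I_cm = (1/12)ML² = (1/12)(3.5)(0.86)² = 0.21572 kg m^2; centre at d = 0.5 m, so the parallel axis theorem gives I = 0.21572 + (3.5)(0.5)² = 1.0907 kg m^2.

1.09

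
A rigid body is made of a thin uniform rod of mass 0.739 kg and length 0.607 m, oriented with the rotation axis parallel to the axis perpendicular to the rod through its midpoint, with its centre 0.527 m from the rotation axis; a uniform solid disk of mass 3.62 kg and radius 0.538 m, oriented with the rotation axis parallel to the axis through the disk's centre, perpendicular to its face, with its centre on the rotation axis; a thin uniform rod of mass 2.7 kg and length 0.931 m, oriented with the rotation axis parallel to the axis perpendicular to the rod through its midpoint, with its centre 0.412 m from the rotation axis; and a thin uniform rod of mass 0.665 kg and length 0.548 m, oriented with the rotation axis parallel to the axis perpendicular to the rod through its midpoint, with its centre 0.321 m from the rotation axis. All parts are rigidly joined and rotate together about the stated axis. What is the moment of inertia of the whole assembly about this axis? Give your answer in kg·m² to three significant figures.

Thin rod: I_cm = (1/12)ML² = (1/12)(0.739)(0.607)² = 0.02269 kg·m²; centre at d = 0.527 m, so the parallel axis theorem gives I = 0.02269 + (0.739)(0.527)² = 0.22793 kg·m².
Solid disk: I_cm = (1/2)MR² = (1/2)(3.62)(0.538)² = 0.52389 kg·m²; axis through the centre, so I = 0.52389 kg·m².
Thin rod: I_cm = (1/12)ML² = (1/12)(2.7)(0.931)² = 0.19502 kg·m²; centre at d = 0.412 m, so the parallel axis theorem gives I = 0.19502 + (2.7)(0.412)² = 0.65333 kg·m².
Thin rod: I_cm = (1/12)ML² = (1/12)(0.665)(0.548)² = 0.016642 kg·m²; centre at d = 0.321 m, so the parallel axis theorem gives I = 0.016642 + (0.665)(0.321)² = 0.085164 kg·m².
Total I = 0.22793 + 0.52389 + 0.65333 + 0.085164 = 1.4903 kg·m².

1.49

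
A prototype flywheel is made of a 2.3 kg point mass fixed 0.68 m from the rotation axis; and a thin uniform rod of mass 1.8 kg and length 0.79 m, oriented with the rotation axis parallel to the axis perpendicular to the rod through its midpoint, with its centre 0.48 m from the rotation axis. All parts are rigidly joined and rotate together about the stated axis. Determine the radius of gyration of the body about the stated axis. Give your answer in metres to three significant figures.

0.619

Point mass: I_cm = 0; centre at d = 0.68 m, so the parallel axis theorem gives I = 0 + (2.3)(0.68)² = 1.0635 kg m^2.
Thin rod: I_cm = (1/12)ML² = (1/12)(1.8)(0.79)² = 0.093615 kg m^2; centre at d = 0.48 m, so the parallel axis theorem gives I = 0.093615 + (1.8)(0.48)² = 0.50833 kg m^2.
Total I = 1.5719 kg m^2; total mass M = 4.1 kg.
k = √(I/M) = √(1.5719/4.1) = 0.61918 m.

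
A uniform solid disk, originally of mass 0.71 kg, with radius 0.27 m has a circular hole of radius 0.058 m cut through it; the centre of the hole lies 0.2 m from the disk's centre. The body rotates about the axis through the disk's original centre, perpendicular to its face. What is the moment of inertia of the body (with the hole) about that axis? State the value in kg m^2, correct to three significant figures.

Unpierced body about its centre: I₀ = (1/2)MR² = (1/2)(0.71)(0.27)² = 0.025879 kg m^2.
The removed disk has mass m = M·(r/R)² = (0.71)(0.058/0.27)² = 0.032763 kg (same uniform areal density).
Its moment of inertia about the rotation axis (parallel-axis theorem): I_hole = (1/2)mr² + md² = (1/2)(0.032763)(0.058)² + (0.032763)(0.2)² = 0.0013656 kg m^2.
Treating the hole as negative mass, I = I₀ − I_hole = 0.025879 − 0.0013656 = 0.024514 kg m^2.

0.0245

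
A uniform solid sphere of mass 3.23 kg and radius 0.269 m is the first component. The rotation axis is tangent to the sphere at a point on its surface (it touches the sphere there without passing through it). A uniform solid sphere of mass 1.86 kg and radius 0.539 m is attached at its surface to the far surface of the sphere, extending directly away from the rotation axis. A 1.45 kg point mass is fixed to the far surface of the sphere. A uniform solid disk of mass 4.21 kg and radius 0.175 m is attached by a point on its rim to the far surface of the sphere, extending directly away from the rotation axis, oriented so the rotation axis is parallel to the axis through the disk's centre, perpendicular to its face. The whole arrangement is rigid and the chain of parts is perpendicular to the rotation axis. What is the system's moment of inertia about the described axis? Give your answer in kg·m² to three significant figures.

Solid sphere: I_cm = (2/5)MR² = (2/5)(3.23)(0.269)² = 0.09349 kg·m²; centre at d = 0.269 m, so the parallel axis theorem gives I = 0.09349 + (3.23)(0.269)² = 0.32722 kg·m².
Solid sphere: I_cm = (2/5)MR² = (2/5)(1.86)(0.539)² = 0.21615 kg·m²; centre at d = 0.269 + 0.269 + 0.539 = 1.077 m, so the parallel axis theorem gives I = 0.21615 + (1.86)(1.077)² = 2.3736 kg·m².
Point mass: I_cm = 0; centre at d = 0.269 + 0.269 + 0.539 + 0.539 = 1.616 m, so the parallel axis theorem gives I = 0 + (1.45)(1.616)² = 3.7866 kg·m².
Solid disk: I_cm = (1/2)MR² = (1/2)(4.21)(0.175)² = 0.064466 kg·m²; centre at d = 0.269 + 0.269 + 0.539 + 0.539 + 0.175 = 1.791 m, so the parallel axis theorem gives I = 0.064466 + (4.21)(1.791)² = 13.569 kg·m².
Total I = 0.32722 + 2.3736 + 3.7866 + 13.569 = 20.056 kg·m².

20.1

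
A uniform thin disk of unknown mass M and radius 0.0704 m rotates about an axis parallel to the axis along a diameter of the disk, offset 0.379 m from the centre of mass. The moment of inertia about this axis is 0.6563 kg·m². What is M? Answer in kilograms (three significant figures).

4.53

I = I_cm + Md² = (1/4)MR² + Md² = M·[0.25·(0.0704)² + (0.379)²] = M·0.14488.
So M = 0.6563 / 0.14488 = 4.53 kg.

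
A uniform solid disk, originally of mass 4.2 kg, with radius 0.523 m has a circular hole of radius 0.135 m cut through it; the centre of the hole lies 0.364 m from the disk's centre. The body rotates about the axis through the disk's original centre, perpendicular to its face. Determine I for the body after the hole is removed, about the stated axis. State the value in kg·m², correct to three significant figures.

Unpierced body about its centre: I₀ = (1/2)MR² = (1/2)(4.2)(0.523)² = 0.57441 kg·m².
The removed disk has mass m = M·(r/R)² = (4.2)(0.135/0.523)² = 0.27984 kg (same uniform areal density).
Its moment of inertia about the rotation axis (parallel-axis theorem): I_hole = (1/2)mr² + md² = (1/2)(0.27984)(0.135)² + (0.27984)(0.364)² = 0.039628 kg·m².
Treating the hole as negative mass, I = I₀ − I_hole = 0.57441 − 0.039628 = 0.53478 kg·m².

0.535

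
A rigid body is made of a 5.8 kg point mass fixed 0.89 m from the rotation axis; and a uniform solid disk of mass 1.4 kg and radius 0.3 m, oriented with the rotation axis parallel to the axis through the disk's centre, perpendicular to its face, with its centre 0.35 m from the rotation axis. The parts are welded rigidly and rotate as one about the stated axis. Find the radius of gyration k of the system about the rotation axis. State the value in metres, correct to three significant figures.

0.819

Point mass: I_cm = 0; centre at d = 0.89 m, so I = I_cm + Md² gives I = 0 + (5.8)(0.89)² = 4.5942 kg m².
Solid disk: I_cm = (1/2)MR² = (1/2)(1.4)(0.3)² = 0.063 kg m²; centre at d = 0.35 m, so I = I_cm + Md² gives I = 0.063 + (1.4)(0.35)² = 0.2345 kg m².
Total I = 4.8287 kg m²; total mass M = 7.2 kg.
k = √(I/M) = √(4.8287/7.2) = 0.81893 m.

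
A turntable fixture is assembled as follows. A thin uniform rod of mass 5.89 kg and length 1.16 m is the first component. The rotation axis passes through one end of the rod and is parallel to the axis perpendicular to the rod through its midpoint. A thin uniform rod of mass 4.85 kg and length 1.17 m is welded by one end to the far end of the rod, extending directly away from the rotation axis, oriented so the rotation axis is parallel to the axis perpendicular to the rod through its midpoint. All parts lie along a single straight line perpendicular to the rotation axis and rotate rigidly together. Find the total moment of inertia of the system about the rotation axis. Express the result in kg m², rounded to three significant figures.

18.0

Thin rod: I_cm = (1/12)ML² = (1/12)(5.89)(1.16)² = 0.66047 kg m²; centre at d = 0.58 m, so the parallel axis theorem gives I = 0.66047 + (5.89)(0.58)² = 2.6419 kg m².
Thin rod: I_cm = (1/12)ML² = (1/12)(4.85)(1.17)² = 0.55326 kg m²; centre at d = 0.58 + 0.58 + 0.585 = 1.745 m, so the parallel axis theorem gives I = 0.55326 + (4.85)(1.745)² = 15.322 kg m².
Total I = 2.6419 + 15.322 = 17.963 kg m².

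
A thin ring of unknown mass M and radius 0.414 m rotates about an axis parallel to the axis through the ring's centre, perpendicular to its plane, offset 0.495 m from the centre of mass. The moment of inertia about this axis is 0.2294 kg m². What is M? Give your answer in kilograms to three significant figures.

0.551

I = I_cm + Md² = MR² + Md² = M·[1·(0.414)² + (0.495)²] = M·0.41642.
So M = 0.2294 / 0.41642 = 0.55088 kg.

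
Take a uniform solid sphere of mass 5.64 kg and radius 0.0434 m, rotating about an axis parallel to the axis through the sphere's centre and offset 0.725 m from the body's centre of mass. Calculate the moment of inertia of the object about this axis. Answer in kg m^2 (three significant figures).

2.97

I_cm = (2/5)MR² = (2/5)(5.64)(0.0434)² = 0.0042493 kg m^2; centre at d = 0.725 m, so I = I_cm + Md² gives I = 0.0042493 + (5.64)(0.725)² = 2.9688 kg m^2.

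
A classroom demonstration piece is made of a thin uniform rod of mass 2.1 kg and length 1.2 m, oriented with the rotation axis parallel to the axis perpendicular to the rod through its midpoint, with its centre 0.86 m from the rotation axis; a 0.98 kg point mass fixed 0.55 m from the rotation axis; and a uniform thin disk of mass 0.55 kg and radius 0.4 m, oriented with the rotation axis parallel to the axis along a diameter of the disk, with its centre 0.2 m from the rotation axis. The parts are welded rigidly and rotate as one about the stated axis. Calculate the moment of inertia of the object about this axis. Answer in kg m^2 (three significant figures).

Thin rod: I_cm = (1/12)ML² = (1/12)(2.1)(1.2)² = 0.252 kg m^2; centre at d = 0.86 m, so the parallel axis theorem gives I = 0.252 + (2.1)(0.86)² = 1.8052 kg m^2.
Point mass: I_cm = 0; centre at d = 0.55 m, so the parallel axis theorem gives I = 0 + (0.98)(0.55)² = 0.29645 kg m^2.
Thin disk: I_cm = (1/4)MR² = (1/4)(0.55)(0.4)² = 0.022 kg m^2; centre at d = 0.2 m, so the parallel axis theorem gives I = 0.022 + (0.55)(0.2)² = 0.044 kg m^2.
Total I = 1.8052 + 0.29645 + 0.044 = 2.1456 kg m^2.

2.15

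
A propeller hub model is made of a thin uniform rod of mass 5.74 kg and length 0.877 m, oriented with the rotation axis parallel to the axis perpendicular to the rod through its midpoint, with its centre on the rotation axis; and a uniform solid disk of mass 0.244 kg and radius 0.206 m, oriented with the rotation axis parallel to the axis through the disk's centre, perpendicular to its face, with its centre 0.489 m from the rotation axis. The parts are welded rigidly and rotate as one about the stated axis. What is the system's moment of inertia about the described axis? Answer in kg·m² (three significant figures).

Thin rod: I_cm = (1/12)ML² = (1/12)(5.74)(0.877)² = 0.3679 kg·m²; axis through the centre, so I = 0.3679 kg·m².
Solid disk: I_cm = (1/2)MR² = (1/2)(0.244)(0.206)² = 0.0051772 kg·m²; centre at d = 0.489 m, so the parallel axis theorem gives I = 0.0051772 + (0.244)(0.489)² = 0.063523 kg·m².
Total I = 0.3679 + 0.063523 = 0.43142 kg·m².

0.431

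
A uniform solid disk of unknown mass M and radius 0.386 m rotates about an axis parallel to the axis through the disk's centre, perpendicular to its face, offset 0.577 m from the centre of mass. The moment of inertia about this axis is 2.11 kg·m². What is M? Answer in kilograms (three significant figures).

5.18

I = I_cm + Md² = (1/2)MR² + Md² = M·[0.5·(0.386)² + (0.577)²] = M·0.40743.
So M = 2.11 / 0.40743 = 5.1788 kg.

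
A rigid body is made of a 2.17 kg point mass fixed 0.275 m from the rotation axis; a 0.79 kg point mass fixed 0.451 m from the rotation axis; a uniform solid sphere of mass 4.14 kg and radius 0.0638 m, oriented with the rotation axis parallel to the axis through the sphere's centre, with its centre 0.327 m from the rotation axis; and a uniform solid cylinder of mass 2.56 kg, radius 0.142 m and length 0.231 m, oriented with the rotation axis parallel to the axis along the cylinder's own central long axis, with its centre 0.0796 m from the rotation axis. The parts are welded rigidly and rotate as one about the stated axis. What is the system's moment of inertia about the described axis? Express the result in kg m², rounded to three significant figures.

0.816

Point mass: I_cm = 0; centre at d = 0.275 m, so I = I_cm + Md² gives I = 0 + (2.17)(0.275)² = 0.16411 kg m².
Point mass: I_cm = 0; centre at d = 0.451 m, so I = I_cm + Md² gives I = 0 + (0.79)(0.451)² = 0.16069 kg m².
Solid sphere: I_cm = (2/5)MR² = (2/5)(4.14)(0.0638)² = 0.0067406 kg m²; centre at d = 0.327 m, so I = I_cm + Md² gives I = 0.0067406 + (4.14)(0.327)² = 0.44943 kg m².
Solid cylinder: I_cm = (1/2)MR² = (1/2)(2.56)(0.142)² = 0.02581 kg m²; centre at d = 0.0796 m, so I = I_cm + Md² gives I = 0.02581 + (2.56)(0.0796)² = 0.04203 kg m².
Total I = 0.16411 + 0.16069 + 0.44943 + 0.04203 = 0.81625 kg m².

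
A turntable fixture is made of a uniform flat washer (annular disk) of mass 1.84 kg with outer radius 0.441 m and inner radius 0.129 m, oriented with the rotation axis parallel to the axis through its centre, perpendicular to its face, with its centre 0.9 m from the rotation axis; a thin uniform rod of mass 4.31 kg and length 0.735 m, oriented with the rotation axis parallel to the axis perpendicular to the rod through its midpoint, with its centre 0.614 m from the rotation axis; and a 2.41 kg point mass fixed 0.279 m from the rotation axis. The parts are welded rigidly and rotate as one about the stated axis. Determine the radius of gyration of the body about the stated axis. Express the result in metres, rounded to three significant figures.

Annular disk: I_cm = (1/2)M(R²+r²) = (1/2)(1.84)[(0.441)² + (0.129)²] = 0.19423 kg m^2; centre at d = 0.9 m, so I = I_cm + Md² gives I = 0.19423 + (1.84)(0.9)² = 1.6846 kg m^2.
Thin rod: I_cm = (1/12)ML² = (1/12)(4.31)(0.735)² = 0.19403 kg m^2; centre at d = 0.614 m, so I = I_cm + Md² gives I = 0.19403 + (4.31)(0.614)² = 1.8189 kg m^2.
Point mass: I_cm = 0; centre at d = 0.279 m, so I = I_cm + Md² gives I = 0 + (2.41)(0.279)² = 0.1876 kg m^2.
Total I = 3.6911 kg m^2; total mass M = 8.56 kg.
k = √(I/M) = √(3.6911/8.56) = 0.65666 m.

0.657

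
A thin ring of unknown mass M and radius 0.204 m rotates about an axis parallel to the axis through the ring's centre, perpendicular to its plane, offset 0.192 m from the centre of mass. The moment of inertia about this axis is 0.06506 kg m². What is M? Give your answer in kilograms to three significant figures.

0.829

I = I_cm + Md² = MR² + Md² = M·[1·(0.204)² + (0.192)²] = M·0.07848.
So M = 0.06506 / 0.07848 = 0.829 kg.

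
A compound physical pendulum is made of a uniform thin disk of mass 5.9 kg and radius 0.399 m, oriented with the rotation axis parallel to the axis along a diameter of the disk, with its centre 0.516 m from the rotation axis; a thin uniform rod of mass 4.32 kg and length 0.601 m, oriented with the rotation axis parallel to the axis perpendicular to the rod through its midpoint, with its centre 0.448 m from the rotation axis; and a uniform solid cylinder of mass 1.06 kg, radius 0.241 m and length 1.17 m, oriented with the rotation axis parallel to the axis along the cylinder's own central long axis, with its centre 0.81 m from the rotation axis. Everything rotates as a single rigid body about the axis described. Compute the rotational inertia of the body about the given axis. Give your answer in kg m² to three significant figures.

3.53

Thin disk: I_cm = (1/4)MR² = (1/4)(5.9)(0.399)² = 0.23482 kg m²; centre at d = 0.516 m, so the parallel axis theorem gives I = 0.23482 + (5.9)(0.516)² = 1.8057 kg m².
Thin rod: I_cm = (1/12)ML² = (1/12)(4.32)(0.601)² = 0.13003 kg m²; centre at d = 0.448 m, so the parallel axis theorem gives I = 0.13003 + (4.32)(0.448)² = 0.99707 kg m².
Solid cylinder: I_cm = (1/2)MR² = (1/2)(1.06)(0.241)² = 0.030783 kg m²; centre at d = 0.81 m, so the parallel axis theorem gives I = 0.030783 + (1.06)(0.81)² = 0.72625 kg m².
Total I = 1.8057 + 0.99707 + 0.72625 = 3.5291 kg m².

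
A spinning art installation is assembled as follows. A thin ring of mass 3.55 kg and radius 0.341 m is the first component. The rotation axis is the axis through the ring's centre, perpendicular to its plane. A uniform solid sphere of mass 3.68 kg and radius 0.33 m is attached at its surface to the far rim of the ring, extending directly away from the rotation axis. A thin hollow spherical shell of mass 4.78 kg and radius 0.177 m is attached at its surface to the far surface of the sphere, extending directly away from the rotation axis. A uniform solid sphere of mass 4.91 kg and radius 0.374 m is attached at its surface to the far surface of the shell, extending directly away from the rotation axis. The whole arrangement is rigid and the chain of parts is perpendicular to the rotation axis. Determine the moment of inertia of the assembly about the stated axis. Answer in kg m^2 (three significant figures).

Thin ring: I_cm = MR² = (3.55)(0.341)² = 0.4128 kg m^2; axis through the centre, so I = 0.4128 kg m^2.
Solid sphere: I_cm = (2/5)MR² = (2/5)(3.68)(0.33)² = 0.1603 kg m^2; centre at d = 0.341 + 0.33 = 0.671 m, so the parallel axis theorem gives I = 0.1603 + (3.68)(0.671)² = 1.8172 kg m^2.
Spherical shell: I_cm = (2/3)MR² = (2/3)(4.78)(0.177)² = 0.099835 kg m^2; centre at d = 0.341 + 0.33 + 0.33 + 0.177 = 1.178 m, so the parallel axis theorem gives I = 0.099835 + (4.78)(1.178)² = 6.733 kg m^2.
Solid sphere: I_cm = (2/5)MR² = (2/5)(4.91)(0.374)² = 0.27472 kg m^2; centre at d = 0.341 + 0.33 + 0.33 + 0.177 + 0.177 + 0.374 = 1.729 m, so the parallel axis theorem gives I = 0.27472 + (4.91)(1.729)² = 14.953 kg m^2.
Total I = 0.4128 + 1.8172 + 6.733 + 14.953 = 23.916 kg m^2.

23.9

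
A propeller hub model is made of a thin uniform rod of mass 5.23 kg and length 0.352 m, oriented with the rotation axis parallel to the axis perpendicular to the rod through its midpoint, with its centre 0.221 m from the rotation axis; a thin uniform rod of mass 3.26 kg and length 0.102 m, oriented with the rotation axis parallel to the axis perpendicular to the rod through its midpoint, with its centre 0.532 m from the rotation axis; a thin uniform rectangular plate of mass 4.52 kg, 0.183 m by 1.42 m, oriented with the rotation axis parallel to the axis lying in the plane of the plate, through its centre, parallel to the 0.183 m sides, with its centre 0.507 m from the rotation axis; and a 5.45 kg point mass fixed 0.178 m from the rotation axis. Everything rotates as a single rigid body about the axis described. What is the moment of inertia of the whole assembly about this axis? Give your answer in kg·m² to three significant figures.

Thin rod: I_cm = (1/12)ML² = (1/12)(5.23)(0.352)² = 0.054001 kg·m²; centre at d = 0.221 m, so I = I_cm + Md² gives I = 0.054001 + (5.23)(0.221)² = 0.30944 kg·m².
Thin rod: I_cm = (1/12)ML² = (1/12)(3.26)(0.102)² = 0.0028264 kg·m²; centre at d = 0.532 m, so I = I_cm + Md² gives I = 0.0028264 + (3.26)(0.532)² = 0.92548 kg·m².
Rectangular plate: I_cm = (1/12)Mb² = (1/12)(4.52)(1.42)² = 0.75951 kg·m²; centre at d = 0.507 m, so I = I_cm + Md² gives I = 0.75951 + (4.52)(0.507)² = 1.9214 kg·m².
Point mass: I_cm = 0; centre at d = 0.178 m, so I = I_cm + Md² gives I = 0 + (5.45)(0.178)² = 0.17268 kg·m².
Total I = 0.30944 + 0.92548 + 1.9214 + 0.17268 = 3.329 kg·m².

3.33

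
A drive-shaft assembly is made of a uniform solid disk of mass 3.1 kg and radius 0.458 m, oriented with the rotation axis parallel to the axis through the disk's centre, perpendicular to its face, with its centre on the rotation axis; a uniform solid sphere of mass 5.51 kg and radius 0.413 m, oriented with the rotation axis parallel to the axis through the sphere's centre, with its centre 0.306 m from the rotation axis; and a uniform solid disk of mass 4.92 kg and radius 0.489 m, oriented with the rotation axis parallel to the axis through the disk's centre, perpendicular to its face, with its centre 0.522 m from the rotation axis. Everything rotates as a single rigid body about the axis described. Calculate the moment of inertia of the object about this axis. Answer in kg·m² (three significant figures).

Solid disk: I_cm = (1/2)MR² = (1/2)(3.1)(0.458)² = 0.32513 kg·m²; axis through the centre, so I = 0.32513 kg·m².
Solid sphere: I_cm = (2/5)MR² = (2/5)(5.51)(0.413)² = 0.37593 kg·m²; centre at d = 0.306 m, so I = I_cm + Md² gives I = 0.37593 + (5.51)(0.306)² = 0.89187 kg·m².
Solid disk: I_cm = (1/2)MR² = (1/2)(4.92)(0.489)² = 0.58824 kg·m²; centre at d = 0.522 m, so I = I_cm + Md² gives I = 0.58824 + (4.92)(0.522)² = 1.9289 kg·m².
Total I = 0.32513 + 0.89187 + 1.9289 = 3.1459 kg·m².

3.15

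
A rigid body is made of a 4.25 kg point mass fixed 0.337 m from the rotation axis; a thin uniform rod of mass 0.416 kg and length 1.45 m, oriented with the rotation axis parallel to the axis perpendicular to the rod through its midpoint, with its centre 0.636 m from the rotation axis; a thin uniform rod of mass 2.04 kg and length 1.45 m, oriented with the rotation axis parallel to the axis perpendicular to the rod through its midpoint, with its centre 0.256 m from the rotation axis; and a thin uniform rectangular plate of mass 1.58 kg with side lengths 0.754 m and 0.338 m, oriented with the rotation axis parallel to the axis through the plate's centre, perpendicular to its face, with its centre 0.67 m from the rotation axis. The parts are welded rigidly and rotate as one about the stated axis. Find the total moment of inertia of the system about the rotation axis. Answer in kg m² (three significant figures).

2.01

Point mass: I_cm = 0; centre at d = 0.337 m, so the parallel axis theorem gives I = 0 + (4.25)(0.337)² = 0.48267 kg m².
Thin rod: I_cm = (1/12)ML² = (1/12)(0.416)(1.45)² = 0.072887 kg m²; centre at d = 0.636 m, so the parallel axis theorem gives I = 0.072887 + (0.416)(0.636)² = 0.24116 kg m².
Thin rod: I_cm = (1/12)ML² = (1/12)(2.04)(1.45)² = 0.35742 kg m²; centre at d = 0.256 m, so the parallel axis theorem gives I = 0.35742 + (2.04)(0.256)² = 0.49112 kg m².
Rectangular plate: I_cm = (1/12)M(a²+b²) = (1/12)(1.58)[(0.754)² + (0.338)²] = 0.089897 kg m²; centre at d = 0.67 m, so the parallel axis theorem gives I = 0.089897 + (1.58)(0.67)² = 0.79916 kg m².
Total I = 0.48267 + 0.24116 + 0.49112 + 0.79916 = 2.0141 kg m².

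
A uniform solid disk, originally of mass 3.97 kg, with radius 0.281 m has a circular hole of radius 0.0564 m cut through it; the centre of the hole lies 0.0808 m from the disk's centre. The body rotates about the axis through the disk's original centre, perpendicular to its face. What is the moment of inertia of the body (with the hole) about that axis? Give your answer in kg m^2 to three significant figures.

Unpierced body about its centre: I₀ = (1/2)MR² = (1/2)(3.97)(0.281)² = 0.15674 kg m^2.
The removed disk has mass m = M·(r/R)² = (3.97)(0.0564/0.281)² = 0.15993 kg (same uniform areal density).
Its moment of inertia about the rotation axis (parallel-axis theorem): I_hole = (1/2)mr² + md² = (1/2)(0.15993)(0.0564)² + (0.15993)(0.0808)² = 0.0012985 kg m^2.
Treating the hole as negative mass, I = I₀ − I_hole = 0.15674 − 0.0012985 = 0.15544 kg m^2.

0.155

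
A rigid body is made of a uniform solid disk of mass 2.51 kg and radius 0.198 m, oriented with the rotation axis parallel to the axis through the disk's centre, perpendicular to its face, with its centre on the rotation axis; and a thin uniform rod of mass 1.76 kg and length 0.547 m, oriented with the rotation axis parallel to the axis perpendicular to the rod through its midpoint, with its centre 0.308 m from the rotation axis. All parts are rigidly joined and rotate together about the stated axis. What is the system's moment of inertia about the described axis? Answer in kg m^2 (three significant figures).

0.260

Solid disk: I_cm = (1/2)MR² = (1/2)(2.51)(0.198)² = 0.049201 kg m^2; axis through the centre, so I = 0.049201 kg m^2.
Thin rod: I_cm = (1/12)ML² = (1/12)(1.76)(0.547)² = 0.043884 kg m^2; centre at d = 0.308 m, so I = I_cm + Md² gives I = 0.043884 + (1.76)(0.308)² = 0.21084 kg m^2.
Total I = 0.049201 + 0.21084 = 0.26005 kg m^2.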